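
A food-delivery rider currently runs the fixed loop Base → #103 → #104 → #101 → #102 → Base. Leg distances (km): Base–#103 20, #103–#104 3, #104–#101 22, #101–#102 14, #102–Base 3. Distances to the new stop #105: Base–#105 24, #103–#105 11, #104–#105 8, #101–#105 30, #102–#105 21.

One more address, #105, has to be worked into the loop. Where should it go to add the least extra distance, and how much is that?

Minimum extra distance: 15 km, inserting #105 between Base and #103.

Insertion cost between consecutive stops i–j is d(i,#105) + d(#105,j) − d(i,j):
  between Base and #103: 24 + 11 − 20 = 15
  between #103 and #104: 11 + 8 − 3 = 16
  between #104 and #101: 8 + 30 − 22 = 16
  between #101 and #102: 30 + 21 − 14 = 37
  between #102 and Base: 21 + 24 − 3 = 42
Cheapest insertion is between Base and #103, adding 15.
New total = 62 + 15 = 77.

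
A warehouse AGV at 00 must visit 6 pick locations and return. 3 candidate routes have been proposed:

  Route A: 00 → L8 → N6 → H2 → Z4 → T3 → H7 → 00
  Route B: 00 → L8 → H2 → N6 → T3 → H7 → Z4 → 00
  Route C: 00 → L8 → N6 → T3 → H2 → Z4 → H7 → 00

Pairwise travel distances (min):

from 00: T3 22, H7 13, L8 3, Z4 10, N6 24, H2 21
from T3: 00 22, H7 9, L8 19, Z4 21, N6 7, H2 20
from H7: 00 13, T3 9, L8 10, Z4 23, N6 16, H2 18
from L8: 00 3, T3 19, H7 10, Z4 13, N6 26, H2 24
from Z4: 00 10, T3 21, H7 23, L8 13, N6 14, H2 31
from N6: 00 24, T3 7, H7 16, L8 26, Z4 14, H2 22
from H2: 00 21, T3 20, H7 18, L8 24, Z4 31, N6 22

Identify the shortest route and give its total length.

Route A: 3 + 26 + 22 + 31 + 21 + 9 + 13 = 125
Route B: 3 + 24 + 22 + 7 + 9 + 23 + 10 = 98
Route C: 3 + 26 + 7 + 20 + 31 + 23 + 13 = 123

Shortest is Route B, total 98 min.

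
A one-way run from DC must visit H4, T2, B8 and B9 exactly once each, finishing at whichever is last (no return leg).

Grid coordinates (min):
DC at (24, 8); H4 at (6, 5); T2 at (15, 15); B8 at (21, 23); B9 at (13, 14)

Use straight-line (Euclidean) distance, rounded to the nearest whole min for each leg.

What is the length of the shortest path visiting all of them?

There are 4! = 24 possible orderings.
DC → H4 → T2 → B8 → B9: 18+13+10+12 = 53
DC → H4 → T2 → B9 → B8: 18+13+2+12 = 45
DC → H4 → B8 → T2 → B9: 18+23+10+2 = 53
DC → H4 → B8 → B9 → T2: 18+23+12+2 = 55
DC → H4 → B9 → T2 → B8: 18+11+2+10 = 41
DC → H4 → B9 → B8 → T2: 18+11+12+10 = 51
DC → T2 → H4 → B8 → B9: 11+13+23+12 = 59
DC → T2 → H4 → B9 → B8: 11+13+11+12 = 47
DC → T2 → B8 → H4 → B9: 11+10+23+11 = 55
DC → T2 → B8 → B9 → H4: 11+10+12+11 = 44
DC → T2 → B9 → H4 → B8: 11+2+11+23 = 47
DC → T2 → B9 → B8 → H4: 11+2+12+23 = 48
DC → B8 → H4 → T2 → B9: 15+23+13+2 = 53
DC → B8 → H4 → B9 → T2: 15+23+11+2 = 51
… (10 more)
DC → B8 → T2 → B9 → H4: 15+10+2+11 = 38  ← best
The minimum is 38.
One shortest path: DC → B8 → T2 → B9 → H4.

Shortest open route: 38 min.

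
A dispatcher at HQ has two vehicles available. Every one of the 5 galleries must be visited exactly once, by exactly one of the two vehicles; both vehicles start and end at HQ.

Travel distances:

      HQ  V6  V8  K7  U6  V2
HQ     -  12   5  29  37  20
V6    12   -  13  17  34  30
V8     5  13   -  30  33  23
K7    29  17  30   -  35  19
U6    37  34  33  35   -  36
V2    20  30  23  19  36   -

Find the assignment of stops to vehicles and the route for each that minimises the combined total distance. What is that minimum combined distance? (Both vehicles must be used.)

Check every non-empty split of the stops between the two vehicles; for each half take its own optimal tour:
  {V6} + {V8, K7, U6, V2}: 24 + 112 = 136
  {V8} + {V6, K7, U6, V2}: 10 + 120 = 130
  {V6, V8} + {K7, U6, V2}: 30 + 111 = 141
  {K7} + {V6, V8, U6, V2}: 58 + 108 = 166
  {V6, K7} + {V8, U6, V2}: 58 + 94 = 152
  {V8, K7} + {V6, U6, V2}: 64 + 102 = 166
  … (15 splits in total)
Best: vehicle 1 HQ → V8 → HQ = 10; vehicle 2 HQ → V6 → K7 → U6 → V2 → HQ = 120; combined 130.

Minimum combined distance: 130.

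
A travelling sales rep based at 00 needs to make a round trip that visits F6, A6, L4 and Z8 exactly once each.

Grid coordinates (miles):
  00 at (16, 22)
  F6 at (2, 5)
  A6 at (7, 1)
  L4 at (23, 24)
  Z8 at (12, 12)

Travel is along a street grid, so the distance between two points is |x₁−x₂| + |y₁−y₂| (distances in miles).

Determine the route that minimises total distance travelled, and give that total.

With 4 stops there are 4!/2 = 12 distinct round trips (a route and its reverse cost the same).
00 → F6 → A6 → L4 → Z8 → 00: 31+9+39+23+14 = 116
00 → F6 → A6 → Z8 → L4 → 00: 31+9+16+23+9 = 88
00 → F6 → L4 → A6 → Z8 → 00: 31+40+39+16+14 = 140
00 → F6 → L4 → Z8 → A6 → 00: 31+40+23+16+30 = 140
00 → F6 → Z8 → A6 → L4 → 00: 31+17+16+39+9 = 112
00 → F6 → Z8 → L4 → A6 → 00: 31+17+23+39+30 = 140
00 → A6 → F6 → L4 → Z8 → 00: 30+9+40+23+14 = 116
00 → A6 → F6 → Z8 → L4 → 00: 30+9+17+23+9 = 88
00 → A6 → L4 → F6 → Z8 → 00: 30+39+40+17+14 = 140
00 → A6 → Z8 → F6 → L4 → 00: 30+16+17+40+9 = 112
00 → L4 → F6 → A6 → Z8 → 00: 9+40+9+16+14 = 88
00 → L4 → A6 → F6 → Z8 → 00: 9+39+9+17+14 = 88
The minimum is 88.
One optimal route: 00 → F6 → A6 → Z8 → L4 → 00 (or its reverse).

88 miles — the shortest possible round trip.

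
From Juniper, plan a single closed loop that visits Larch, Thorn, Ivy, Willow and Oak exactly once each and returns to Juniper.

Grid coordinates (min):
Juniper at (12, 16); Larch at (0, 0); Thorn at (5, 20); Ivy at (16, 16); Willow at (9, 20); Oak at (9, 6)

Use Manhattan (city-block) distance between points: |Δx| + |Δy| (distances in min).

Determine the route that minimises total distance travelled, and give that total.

Minimum total distance: 72 min.

With 5 stops there are 5!/2 = 60 distinct round trips (a route and its reverse cost the same).
Juniper-Larch-Thorn-Ivy-Willow-Oak-Juniper: 28+25+15+11+14+13 = 106
Juniper-Larch-Thorn-Ivy-Oak-Willow-Juniper: 28+25+15+17+14+7 = 106
Juniper-Larch-Thorn-Willow-Ivy-Oak-Juniper: 28+25+4+11+17+13 = 98
Juniper-Larch-Thorn-Willow-Oak-Ivy-Juniper: 28+25+4+14+17+4 = 92
Juniper-Larch-Thorn-Oak-Ivy-Willow-Juniper: 28+25+18+17+11+7 = 106
Juniper-Larch-Thorn-Oak-Willow-Ivy-Juniper: 28+25+18+14+11+4 = 100
Juniper-Larch-Ivy-Thorn-Willow-Oak-Juniper: 28+32+15+4+14+13 = 106
Juniper-Larch-Ivy-Thorn-Oak-Willow-Juniper: 28+32+15+18+14+7 = 114
Juniper-Larch-Ivy-Willow-Thorn-Oak-Juniper: 28+32+11+4+18+13 = 106
Juniper-Larch-Ivy-Willow-Oak-Thorn-Juniper: 28+32+11+14+18+11 = 114
Juniper-Larch-Ivy-Oak-Thorn-Willow-Juniper: 28+32+17+18+4+7 = 106
Juniper-Larch-Ivy-Oak-Willow-Thorn-Juniper: 28+32+17+14+4+11 = 106
Juniper-Larch-Willow-Thorn-Ivy-Oak-Juniper: 28+29+4+15+17+13 = 106
Juniper-Larch-Willow-Thorn-Oak-Ivy-Juniper: 28+29+4+18+17+4 = 100
… (46 more)
Juniper-Ivy-Willow-Thorn-Larch-Oak-Juniper: 4+11+4+25+15+13 = 72  ← best
The minimum is 72.
One optimal route: Juniper → Ivy → Willow → Thorn → Larch → Oak → Juniper (or its reverse).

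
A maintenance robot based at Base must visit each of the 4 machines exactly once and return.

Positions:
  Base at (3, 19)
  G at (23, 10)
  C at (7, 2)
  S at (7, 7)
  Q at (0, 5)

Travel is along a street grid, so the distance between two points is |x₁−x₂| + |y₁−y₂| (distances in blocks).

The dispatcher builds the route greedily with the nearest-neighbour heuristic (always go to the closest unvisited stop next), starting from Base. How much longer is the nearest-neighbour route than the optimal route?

Excess over optimum: 8 blocks.

From Base: S=16, Q=17, C=21, G=29 → choose S (16).
From S: C=5, Q=9, G=19 → choose C (5).
From C: Q=10, G=24 → choose Q (10).
From Q: G=28 → choose G (28).
NN route Base → S → C → Q → G → Base costs 88.
Optimal: Base → G → S → C → Q → Base costs 80 (by enumerating all 12 distinct tours).
Excess = 88 − 80 = 8.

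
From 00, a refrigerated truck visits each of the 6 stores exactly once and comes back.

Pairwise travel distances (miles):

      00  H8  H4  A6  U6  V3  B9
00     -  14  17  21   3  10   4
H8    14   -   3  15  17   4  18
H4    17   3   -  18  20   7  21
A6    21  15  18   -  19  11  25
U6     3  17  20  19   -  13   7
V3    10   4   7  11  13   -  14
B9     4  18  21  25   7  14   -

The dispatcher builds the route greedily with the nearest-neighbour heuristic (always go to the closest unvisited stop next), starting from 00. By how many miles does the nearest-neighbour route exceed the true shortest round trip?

00: U6=3, B9=4, V3=10, H8=14, H4=17, A6=21 ⇒ U6
U6: B9=7, V3=13, H8=17, A6=19, H4=20 ⇒ B9
B9: V3=14, H8=18, H4=21, A6=25 ⇒ V3
V3: H8=4, H4=7, A6=11 ⇒ H8
H8: H4=3, A6=15 ⇒ H4
H4: A6=18 ⇒ A6
NN route 00 → U6 → B9 → V3 → H8 → H4 → A6 → 00 costs 70.
Optimal: 00 → H8 → H4 → V3 → A6 → U6 → B9 → 00 costs 65 (by enumerating all 360 distinct tours).
Excess = 70 − 65 = 5.

The nearest-neighbour route is 5 miles longer than optimal.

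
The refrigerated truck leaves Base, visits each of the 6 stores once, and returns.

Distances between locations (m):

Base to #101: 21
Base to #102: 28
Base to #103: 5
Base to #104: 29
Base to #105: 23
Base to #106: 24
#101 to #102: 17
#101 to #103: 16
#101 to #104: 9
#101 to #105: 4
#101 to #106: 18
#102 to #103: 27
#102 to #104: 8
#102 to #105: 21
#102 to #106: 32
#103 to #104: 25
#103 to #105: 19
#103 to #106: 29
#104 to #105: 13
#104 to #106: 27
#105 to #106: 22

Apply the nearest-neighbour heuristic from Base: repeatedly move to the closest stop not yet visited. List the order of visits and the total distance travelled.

Total distance 102 m via the nearest-neighbour route Base → #103 → #101 → #105 → #104 → #102 → #106 → Base.

Base → [#103:5 / #101:21 / #105:23 / #106:24 / #102:28 / #104:29] → #103 (5)
#103 → [#101:16 / #105:19 / #104:25 / #102:27 / #106:29] → #101 (16)
#101 → [#105:4 / #104:9 / #102:17 / #106:18] → #105 (4)
#105 → [#104:13 / #102:21 / #106:22] → #104 (13)
#104 → [#102:8 / #106:27] → #102 (8)
#102 → [#106:32] → #106 (32)
Return #106→Base: 24.
Total = 5 + 16 + 4 + 13 + 8 + 32 + 24 = 102.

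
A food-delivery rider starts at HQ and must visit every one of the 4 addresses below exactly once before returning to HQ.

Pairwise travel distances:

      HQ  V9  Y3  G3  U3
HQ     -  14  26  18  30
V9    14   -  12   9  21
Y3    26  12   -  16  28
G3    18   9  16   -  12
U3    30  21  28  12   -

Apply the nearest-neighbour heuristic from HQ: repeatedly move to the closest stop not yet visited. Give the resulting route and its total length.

At HQ the remaining stops are V9 14, G3 18, Y3 26, U3 30; go to V9.
At V9 the remaining stops are G3 9, Y3 12, U3 21; go to G3.
At G3 the remaining stops are U3 12, Y3 16; go to U3.
At U3 the remaining stops are Y3 28; go to Y3.
Return Y3→HQ: 26.
Total = 14 + 9 + 12 + 28 + 26 = 89.

89 along HQ → V9 → G3 → U3 → Y3 → HQ.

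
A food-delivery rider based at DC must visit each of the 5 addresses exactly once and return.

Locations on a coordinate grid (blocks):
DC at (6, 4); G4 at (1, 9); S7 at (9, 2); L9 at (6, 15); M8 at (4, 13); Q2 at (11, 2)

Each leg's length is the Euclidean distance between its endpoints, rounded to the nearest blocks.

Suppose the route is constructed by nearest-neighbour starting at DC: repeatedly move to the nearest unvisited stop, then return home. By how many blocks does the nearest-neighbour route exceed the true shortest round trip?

From DC: S7=4, Q2=5, G4=7, M8=9, L9=11 → choose S7 (4).
From S7: Q2=2, G4=11, M8=12, L9=13 → choose Q2 (2).
From Q2: G4=12, M8=13, L9=14 → choose G4 (12).
From G4: M8=5, L9=8 → choose M8 (5).
From M8: L9=3 → choose L9 (3).
NN route DC → S7 → Q2 → G4 → M8 → L9 → DC costs 37.
Optimal: DC → G4 → M8 → L9 → S7 → Q2 → DC costs 35 (by enumerating all 60 distinct tours).
Excess = 37 − 35 = 2.

Excess over optimum: 2 blocks.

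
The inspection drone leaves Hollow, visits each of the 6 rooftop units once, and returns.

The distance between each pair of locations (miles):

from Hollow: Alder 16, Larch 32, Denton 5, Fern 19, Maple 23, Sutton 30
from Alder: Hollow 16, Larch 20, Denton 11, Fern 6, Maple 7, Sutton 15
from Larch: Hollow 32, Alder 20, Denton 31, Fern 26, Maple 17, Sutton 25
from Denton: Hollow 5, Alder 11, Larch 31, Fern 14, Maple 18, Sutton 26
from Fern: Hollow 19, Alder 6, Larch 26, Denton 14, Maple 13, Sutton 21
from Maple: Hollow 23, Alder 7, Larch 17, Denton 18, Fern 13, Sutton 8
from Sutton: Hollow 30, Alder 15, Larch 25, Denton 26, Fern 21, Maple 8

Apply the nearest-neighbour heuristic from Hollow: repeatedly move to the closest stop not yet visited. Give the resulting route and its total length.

Total distance 100 miles via the nearest-neighbour route Hollow → Denton → Alder → Fern → Maple → Sutton → Larch → Hollow.

Hollow → [Denton:5 / Alder:16 / Fern:19 / Maple:23 / Sutton:30 / Larch:32] → Denton (5)
Denton → [Alder:11 / Fern:14 / Maple:18 / Sutton:26 / Larch:31] → Alder (11)
Alder → [Fern:6 / Maple:7 / Sutton:15 / Larch:20] → Fern (6)
Fern → [Maple:13 / Sutton:21 / Larch:26] → Maple (13)
Maple → [Sutton:8 / Larch:17] → Sutton (8)
Sutton → [Larch:25] → Larch (25)
Return Larch→Hollow: 32.
Total = 5 + 11 + 6 + 13 + 8 + 25 + 32 = 100.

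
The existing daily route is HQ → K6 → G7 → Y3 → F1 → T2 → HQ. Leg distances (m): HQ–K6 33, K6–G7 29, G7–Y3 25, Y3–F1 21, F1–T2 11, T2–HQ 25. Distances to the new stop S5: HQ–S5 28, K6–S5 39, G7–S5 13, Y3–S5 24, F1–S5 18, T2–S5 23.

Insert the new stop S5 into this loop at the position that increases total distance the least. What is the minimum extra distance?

Adding 12 m by placing S5 on the G7–Y3 leg.

Insertion cost between consecutive stops i–j is d(i,S5) + d(S5,j) − d(i,j):
  between HQ and K6: 28 + 39 − 33 = 34
  between K6 and G7: 39 + 13 − 29 = 23
  between G7 and Y3: 13 + 24 − 25 = 12
  between Y3 and F1: 24 + 18 − 21 = 21
  between F1 and T2: 18 + 23 − 11 = 30
  between T2 and HQ: 23 + 28 − 25 = 26
Cheapest insertion is between G7 and Y3, adding 12.
New total = 144 + 12 = 156.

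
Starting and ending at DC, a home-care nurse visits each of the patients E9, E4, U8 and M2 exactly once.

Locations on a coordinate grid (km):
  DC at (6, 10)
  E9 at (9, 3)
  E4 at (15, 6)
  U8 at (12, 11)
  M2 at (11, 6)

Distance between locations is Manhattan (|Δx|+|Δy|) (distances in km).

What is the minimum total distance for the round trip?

There are 12 distinct closed tours to check (reversals are equivalent).
DC → E9 → E4 → U8 → M2 → DC: 10+9+8+6+9 = 42
DC → E9 → E4 → M2 → U8 → DC: 10+9+4+6+7 = 36
DC → E9 → U8 → E4 → M2 → DC: 10+11+8+4+9 = 42
DC → E9 → U8 → M2 → E4 → DC: 10+11+6+4+13 = 44
DC → E9 → M2 → E4 → U8 → DC: 10+5+4+8+7 = 34
DC → E9 → M2 → U8 → E4 → DC: 10+5+6+8+13 = 42
DC → E4 → E9 → U8 → M2 → DC: 13+9+11+6+9 = 48
DC → E4 → E9 → M2 → U8 → DC: 13+9+5+6+7 = 40
DC → E4 → U8 → E9 → M2 → DC: 13+8+11+5+9 = 46
DC → E4 → M2 → E9 → U8 → DC: 13+4+5+11+7 = 40
DC → U8 → E9 → E4 → M2 → DC: 7+11+9+4+9 = 40
DC → U8 → E4 → E9 → M2 → DC: 7+8+9+5+9 = 38
The minimum is 34.
One optimal route: DC → E9 → M2 → E4 → U8 → DC (or its reverse).

34 km — the shortest possible round trip.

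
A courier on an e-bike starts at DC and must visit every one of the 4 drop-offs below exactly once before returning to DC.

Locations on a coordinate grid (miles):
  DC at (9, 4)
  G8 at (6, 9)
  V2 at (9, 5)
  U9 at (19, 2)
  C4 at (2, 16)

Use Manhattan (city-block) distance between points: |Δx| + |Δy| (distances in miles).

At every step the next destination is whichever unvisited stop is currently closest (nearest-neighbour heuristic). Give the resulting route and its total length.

From DC: distances to unvisited — V2=1, G8=8, U9=12, C4=19. Nearest is V2 (1).
From V2: distances to unvisited — G8=7, U9=13, C4=18. Nearest is G8 (7).
From G8: distances to unvisited — C4=11, U9=20. Nearest is C4 (11).
From C4: distances to unvisited — U9=31. Nearest is U9 (31).
Return U9→DC: 12.
Total = 1 + 7 + 11 + 31 + 12 = 62.

Total distance 62 miles via the nearest-neighbour route DC → V2 → G8 → C4 → U9 → DC.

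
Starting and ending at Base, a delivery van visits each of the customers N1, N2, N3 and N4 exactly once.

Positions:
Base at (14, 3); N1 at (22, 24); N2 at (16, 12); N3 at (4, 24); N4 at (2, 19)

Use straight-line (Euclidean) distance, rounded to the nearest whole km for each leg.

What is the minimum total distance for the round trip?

There are 12 distinct closed tours to check (reversals are equivalent).
Base→N1→N2→N3→N4→Base: 22+13+17+5+20 = 77
Base→N1→N2→N4→N3→Base: 22+13+16+5+23 = 79
Base→N1→N3→N2→N4→Base: 22+18+17+16+20 = 93
Base→N1→N3→N4→N2→Base: 22+18+5+16+9 = 70
Base→N1→N4→N2→N3→Base: 22+21+16+17+23 = 99
Base→N1→N4→N3→N2→Base: 22+21+5+17+9 = 74
Base→N2→N1→N3→N4→Base: 9+13+18+5+20 = 65
Base→N2→N1→N4→N3→Base: 9+13+21+5+23 = 71
Base→N2→N3→N1→N4→Base: 9+17+18+21+20 = 85
Base→N2→N4→N1→N3→Base: 9+16+21+18+23 = 87
Base→N3→N1→N2→N4→Base: 23+18+13+16+20 = 90
Base→N3→N2→N1→N4→Base: 23+17+13+21+20 = 94
The minimum is 65.
One optimal route: Base → N2 → N1 → N3 → N4 → Base (or its reverse).

65 km — the shortest possible round trip.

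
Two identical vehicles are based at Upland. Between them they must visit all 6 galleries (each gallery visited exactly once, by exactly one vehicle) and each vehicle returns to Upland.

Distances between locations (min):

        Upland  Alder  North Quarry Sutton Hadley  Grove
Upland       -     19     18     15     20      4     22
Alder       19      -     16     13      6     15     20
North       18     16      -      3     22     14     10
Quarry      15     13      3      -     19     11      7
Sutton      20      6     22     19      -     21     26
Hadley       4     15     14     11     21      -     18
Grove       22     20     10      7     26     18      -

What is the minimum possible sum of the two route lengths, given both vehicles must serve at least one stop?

82 min — the smallest possible combined total.

Try each way of splitting the stops between the two vehicles (each non-empty) and, for each split, find the best tour for each vehicle:
  {Alder} + {North, Quarry, Sutton, Hadley, Grove}: 38 + 74 = 112
  {North} + {Alder, Quarry, Sutton, Hadley, Grove}: 36 + 68 = 104
  {Alder, North} + {Quarry, Sutton, Hadley, Grove}: 53 + 68 = 121
  {Quarry} + {Alder, North, Sutton, Hadley, Grove}: 30 + 74 = 104
  {Alder, Quarry} + {North, Sutton, Hadley, Grove}: 47 + 74 = 121
  {North, Quarry} + {Alder, Sutton, Hadley, Grove}: 36 + 68 = 104
  … (31 splits in total)
  {Hadley} + {Alder, North, Quarry, Sutton, Grove}: 8 + 74 = 82  ← best
Best: vehicle 1 Upland → Hadley → Upland = 8; vehicle 2 Upland → North → Quarry → Grove → Alder → Sutton → Upland = 74; combined 82.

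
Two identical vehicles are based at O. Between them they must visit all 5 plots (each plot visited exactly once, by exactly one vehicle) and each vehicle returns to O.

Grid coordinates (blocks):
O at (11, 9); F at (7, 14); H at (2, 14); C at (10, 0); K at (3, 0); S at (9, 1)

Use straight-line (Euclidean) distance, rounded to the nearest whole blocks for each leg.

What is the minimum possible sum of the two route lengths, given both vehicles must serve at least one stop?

There are 2^4 − 1 = 15 ways to divide the 5 stops into two non-empty groups. For each, the best each vehicle can do is its own shortest tour through its group:
  {F} + {H, C, K, S}: 12 + 40 = 52
  {H} + {F, C, K, S}: 20 + 37 = 57
  {F, H} + {C, K, S}: 21 + 28 = 49
  {C} + {F, H, K, S}: 18 + 39 = 57
  {F, C} + {H, K, S}: 29 + 38 = 67
  {H, C} + {F, K, S}: 35 + 35 = 70
  … (15 splits in total)
Best: vehicle 1 O → F → H → O = 21; vehicle 2 O → C → S → K → O = 28; combined 49.

49 blocks — the smallest possible combined total.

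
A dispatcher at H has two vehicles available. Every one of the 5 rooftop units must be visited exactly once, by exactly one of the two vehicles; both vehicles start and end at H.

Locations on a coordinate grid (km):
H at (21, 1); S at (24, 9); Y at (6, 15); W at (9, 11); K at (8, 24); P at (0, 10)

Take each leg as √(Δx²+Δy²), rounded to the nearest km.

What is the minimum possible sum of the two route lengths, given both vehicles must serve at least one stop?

There are 2^4 − 1 = 15 ways to divide the 5 stops into two non-empty groups. For each, the best each vehicle can do is its own shortest tour through its group:
  {S} + {Y, W, K, P}: 18 + 68 = 86
  {Y} + {S, W, K, P}: 42 + 72 = 114
  {S, Y} + {W, K, P}: 49 + 67 = 116
  {W} + {S, Y, K, P}: 32 + 71 = 103
  {S, W} + {Y, K, P}: 40 + 66 = 106
  {Y, W} + {S, K, P}: 42 + 70 = 112
  … (15 splits in total)
Best: vehicle 1 H → S → H = 18; vehicle 2 H → W → P → Y → K → H = 68; combined 86.

86 km — the smallest possible combined total.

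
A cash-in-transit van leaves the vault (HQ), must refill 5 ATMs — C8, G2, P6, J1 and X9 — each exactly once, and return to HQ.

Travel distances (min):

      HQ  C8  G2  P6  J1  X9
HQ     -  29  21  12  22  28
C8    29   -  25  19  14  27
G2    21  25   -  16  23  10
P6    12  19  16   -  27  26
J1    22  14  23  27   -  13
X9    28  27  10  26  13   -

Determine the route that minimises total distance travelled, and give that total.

89 min — the shortest possible round trip.

There are 60 distinct closed tours to check (reversals are equivalent).
HQ - C8 - G2 - P6 - J1 - X9 - HQ: 29+25+16+27+13+28 = 138
HQ - C8 - G2 - P6 - X9 - J1 - HQ: 29+25+16+26+13+22 = 131
HQ - C8 - G2 - J1 - P6 - X9 - HQ: 29+25+23+27+26+28 = 158
HQ - C8 - G2 - J1 - X9 - P6 - HQ: 29+25+23+13+26+12 = 128
HQ - C8 - G2 - X9 - P6 - J1 - HQ: 29+25+10+26+27+22 = 139
HQ - C8 - G2 - X9 - J1 - P6 - HQ: 29+25+10+13+27+12 = 116
HQ - C8 - P6 - G2 - J1 - X9 - HQ: 29+19+16+23+13+28 = 128
HQ - C8 - P6 - G2 - X9 - J1 - HQ: 29+19+16+10+13+22 = 109
HQ - C8 - P6 - J1 - G2 - X9 - HQ: 29+19+27+23+10+28 = 136
HQ - C8 - P6 - J1 - X9 - G2 - HQ: 29+19+27+13+10+21 = 119
HQ - C8 - P6 - X9 - G2 - J1 - HQ: 29+19+26+10+23+22 = 129
HQ - C8 - P6 - X9 - J1 - G2 - HQ: 29+19+26+13+23+21 = 131
HQ - C8 - J1 - G2 - P6 - X9 - HQ: 29+14+23+16+26+28 = 136
HQ - C8 - J1 - G2 - X9 - P6 - HQ: 29+14+23+10+26+12 = 114
… (46 more)
HQ - G2 - X9 - J1 - C8 - P6 - HQ: 21+10+13+14+19+12 = 89  ← best
The minimum is 89.
One optimal route: HQ → G2 → X9 → J1 → C8 → P6 → HQ (or its reverse).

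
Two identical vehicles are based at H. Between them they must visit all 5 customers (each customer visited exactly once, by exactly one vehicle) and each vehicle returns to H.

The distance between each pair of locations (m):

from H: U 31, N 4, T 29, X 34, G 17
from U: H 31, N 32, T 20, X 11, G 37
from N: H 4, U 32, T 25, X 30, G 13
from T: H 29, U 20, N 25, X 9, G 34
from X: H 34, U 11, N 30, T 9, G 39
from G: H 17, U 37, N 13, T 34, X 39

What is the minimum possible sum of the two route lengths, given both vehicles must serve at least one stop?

110 m — the smallest possible combined total.

Try each way of splitting the stops between the two vehicles (each non-empty) and, for each split, find the best tour for each vehicle:
  {U} + {N, T, X, G}: 62 + 94 = 156
  {N} + {U, T, X, G}: 8 + 102 = 110
  {U, N} + {T, X, G}: 67 + 94 = 161
  {T} + {U, N, X, G}: 58 + 98 = 156
  {U, T} + {N, X, G}: 80 + 90 = 170
  {N, T} + {U, X, G}: 58 + 98 = 156
  … (15 splits in total)
Best: vehicle 1 H → N → H = 8; vehicle 2 H → U → X → T → G → H = 102; combined 110.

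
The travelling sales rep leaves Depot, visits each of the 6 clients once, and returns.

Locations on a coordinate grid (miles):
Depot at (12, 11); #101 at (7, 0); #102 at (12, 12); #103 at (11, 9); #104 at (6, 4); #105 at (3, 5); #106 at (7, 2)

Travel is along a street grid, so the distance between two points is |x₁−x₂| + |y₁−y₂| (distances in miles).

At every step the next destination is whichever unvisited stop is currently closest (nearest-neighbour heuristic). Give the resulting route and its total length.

Depot → [#102:1 / #103:3 / #104:13 / #106:14 / #105:15 / #101:16] → #102 (1)
#102 → [#103:4 / #104:14 / #106:15 / #105:16 / #101:17] → #103 (4)
#103 → [#104:10 / #106:11 / #105:12 / #101:13] → #104 (10)
#104 → [#106:3 / #105:4 / #101:5] → #106 (3)
#106 → [#101:2 / #105:7] → #101 (2)
#101 → [#105:9] → #105 (9)
Return #105→Depot: 15.
Total = 1 + 4 + 10 + 3 + 2 + 9 + 15 = 44.

44 miles along Depot → #102 → #103 → #104 → #106 → #101 → #105 → Depot.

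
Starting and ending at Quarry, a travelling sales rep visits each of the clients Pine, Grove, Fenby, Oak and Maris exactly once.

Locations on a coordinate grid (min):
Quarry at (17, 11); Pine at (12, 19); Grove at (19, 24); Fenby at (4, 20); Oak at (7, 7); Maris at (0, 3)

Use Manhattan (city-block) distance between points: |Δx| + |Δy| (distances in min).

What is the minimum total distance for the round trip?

With 5 stops there are 5!/2 = 60 distinct round trips (a route and its reverse cost the same).
Quarry-Pine-Grove-Fenby-Oak-Maris-Quarry: 13+12+19+16+11+25 = 96
Quarry-Pine-Grove-Fenby-Maris-Oak-Quarry: 13+12+19+21+11+14 = 90
Quarry-Pine-Grove-Oak-Fenby-Maris-Quarry: 13+12+29+16+21+25 = 116
Quarry-Pine-Grove-Oak-Maris-Fenby-Quarry: 13+12+29+11+21+22 = 108
Quarry-Pine-Grove-Maris-Fenby-Oak-Quarry: 13+12+40+21+16+14 = 116
Quarry-Pine-Grove-Maris-Oak-Fenby-Quarry: 13+12+40+11+16+22 = 114
Quarry-Pine-Fenby-Grove-Oak-Maris-Quarry: 13+9+19+29+11+25 = 106
Quarry-Pine-Fenby-Grove-Maris-Oak-Quarry: 13+9+19+40+11+14 = 106
Quarry-Pine-Fenby-Oak-Grove-Maris-Quarry: 13+9+16+29+40+25 = 132
Quarry-Pine-Fenby-Oak-Maris-Grove-Quarry: 13+9+16+11+40+15 = 104
Quarry-Pine-Fenby-Maris-Grove-Oak-Quarry: 13+9+21+40+29+14 = 126
Quarry-Pine-Fenby-Maris-Oak-Grove-Quarry: 13+9+21+11+29+15 = 98
Quarry-Pine-Oak-Grove-Fenby-Maris-Quarry: 13+17+29+19+21+25 = 124
Quarry-Pine-Oak-Grove-Maris-Fenby-Quarry: 13+17+29+40+21+22 = 142
… (46 more)
Quarry-Grove-Pine-Fenby-Maris-Oak-Quarry: 15+12+9+21+11+14 = 82  ← best
The minimum is 82.
One optimal route: Quarry → Grove → Pine → Fenby → Maris → Oak → Quarry (or its reverse).

82 min — the shortest possible round trip.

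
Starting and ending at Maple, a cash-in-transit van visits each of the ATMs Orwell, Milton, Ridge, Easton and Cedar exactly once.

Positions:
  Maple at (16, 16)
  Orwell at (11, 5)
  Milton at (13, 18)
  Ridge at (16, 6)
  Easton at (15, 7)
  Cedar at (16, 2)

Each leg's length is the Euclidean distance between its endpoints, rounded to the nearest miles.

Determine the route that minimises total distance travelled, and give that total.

Minimum total distance: 37 miles.

There are 60 distinct closed tours to check (reversals are equivalent).
Maple→Orwell→Milton→Ridge→Easton→Cedar→Maple: 12+13+12+1+5+14 = 57
Maple→Orwell→Milton→Ridge→Cedar→Easton→Maple: 12+13+12+4+5+9 = 55
Maple→Orwell→Milton→Easton→Ridge→Cedar→Maple: 12+13+11+1+4+14 = 55
Maple→Orwell→Milton→Easton→Cedar→Ridge→Maple: 12+13+11+5+4+10 = 55
Maple→Orwell→Milton→Cedar→Ridge→Easton→Maple: 12+13+16+4+1+9 = 55
Maple→Orwell→Milton→Cedar→Easton→Ridge→Maple: 12+13+16+5+1+10 = 57
Maple→Orwell→Ridge→Milton→Easton→Cedar→Maple: 12+5+12+11+5+14 = 59
Maple→Orwell→Ridge→Milton→Cedar→Easton→Maple: 12+5+12+16+5+9 = 59
Maple→Orwell→Ridge→Easton→Milton→Cedar→Maple: 12+5+1+11+16+14 = 59
Maple→Orwell→Ridge→Easton→Cedar→Milton→Maple: 12+5+1+5+16+4 = 43
Maple→Orwell→Ridge→Cedar→Milton→Easton→Maple: 12+5+4+16+11+9 = 57
Maple→Orwell→Ridge→Cedar→Easton→Milton→Maple: 12+5+4+5+11+4 = 41
Maple→Orwell→Easton→Milton→Ridge→Cedar→Maple: 12+4+11+12+4+14 = 57
Maple→Orwell→Easton→Milton→Cedar→Ridge→Maple: 12+4+11+16+4+10 = 57
… (46 more)
Maple→Milton→Orwell→Cedar→Ridge→Easton→Maple: 4+13+6+4+1+9 = 37  ← best
The minimum is 37.
One optimal route: Maple → Milton → Orwell → Cedar → Ridge → Easton → Maple (or its reverse).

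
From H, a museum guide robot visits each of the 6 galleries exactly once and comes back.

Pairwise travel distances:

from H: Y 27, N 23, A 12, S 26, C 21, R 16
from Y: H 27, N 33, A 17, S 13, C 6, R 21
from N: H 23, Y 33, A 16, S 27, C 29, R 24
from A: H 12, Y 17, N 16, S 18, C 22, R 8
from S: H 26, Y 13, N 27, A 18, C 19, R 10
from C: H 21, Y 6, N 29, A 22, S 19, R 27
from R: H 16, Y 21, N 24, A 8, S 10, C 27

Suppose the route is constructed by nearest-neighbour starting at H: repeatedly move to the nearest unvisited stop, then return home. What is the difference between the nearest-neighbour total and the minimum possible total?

The nearest-neighbour route is 4 longer than optimal.

H: A=12, R=16, C=21, N=23, S=26, Y=27 ⇒ A
A: R=8, N=16, Y=17, S=18, C=22 ⇒ R
R: S=10, Y=21, N=24, C=27 ⇒ S
S: Y=13, C=19, N=27 ⇒ Y
Y: C=6, N=33 ⇒ C
C: N=29 ⇒ N
NN route H → A → R → S → Y → C → N → H costs 101.
Optimal: H → N → A → R → S → Y → C → H costs 97 (by enumerating all 360 distinct tours).
Excess = 101 − 97 = 4.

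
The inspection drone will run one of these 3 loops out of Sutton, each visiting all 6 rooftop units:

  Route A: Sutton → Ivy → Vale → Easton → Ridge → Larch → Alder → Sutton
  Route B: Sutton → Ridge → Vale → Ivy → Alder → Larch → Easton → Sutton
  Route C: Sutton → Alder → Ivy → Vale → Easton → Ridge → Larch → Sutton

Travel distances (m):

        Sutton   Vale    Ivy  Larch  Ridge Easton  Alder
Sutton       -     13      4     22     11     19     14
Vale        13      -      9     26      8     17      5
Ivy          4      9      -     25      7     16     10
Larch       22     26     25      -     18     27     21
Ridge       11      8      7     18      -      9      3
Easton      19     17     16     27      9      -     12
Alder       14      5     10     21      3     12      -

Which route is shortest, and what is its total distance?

Shortest is Route A, total 92 m.

Route A: 4 + 9 + 17 + 9 + 18 + 21 + 14 = 92
Route B: 11 + 8 + 9 + 10 + 21 + 27 + 19 = 105
Route C: 14 + 10 + 9 + 17 + 9 + 18 + 22 = 99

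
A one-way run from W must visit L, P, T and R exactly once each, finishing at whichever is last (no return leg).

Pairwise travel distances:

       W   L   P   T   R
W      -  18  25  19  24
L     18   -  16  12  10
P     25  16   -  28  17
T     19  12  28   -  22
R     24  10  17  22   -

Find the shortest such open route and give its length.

58 — the minimum one-way total.

There are 4! = 24 possible orderings.
W → L → P → T → R: 18+16+28+22 = 84
W → L → P → R → T: 18+16+17+22 = 73
W → L → T → P → R: 18+12+28+17 = 75
W → L → T → R → P: 18+12+22+17 = 69
W → L → R → P → T: 18+10+17+28 = 73
W → L → R → T → P: 18+10+22+28 = 78
W → P → L → T → R: 25+16+12+22 = 75
W → P → L → R → T: 25+16+10+22 = 73
W → P → T → L → R: 25+28+12+10 = 75
W → P → T → R → L: 25+28+22+10 = 85
W → P → R → L → T: 25+17+10+12 = 64
W → P → R → T → L: 25+17+22+12 = 76
W → T → L → P → R: 19+12+16+17 = 64
W → T → L → R → P: 19+12+10+17 = 58
… (10 more)
The minimum is 58.
One shortest path: W → T → L → R → P.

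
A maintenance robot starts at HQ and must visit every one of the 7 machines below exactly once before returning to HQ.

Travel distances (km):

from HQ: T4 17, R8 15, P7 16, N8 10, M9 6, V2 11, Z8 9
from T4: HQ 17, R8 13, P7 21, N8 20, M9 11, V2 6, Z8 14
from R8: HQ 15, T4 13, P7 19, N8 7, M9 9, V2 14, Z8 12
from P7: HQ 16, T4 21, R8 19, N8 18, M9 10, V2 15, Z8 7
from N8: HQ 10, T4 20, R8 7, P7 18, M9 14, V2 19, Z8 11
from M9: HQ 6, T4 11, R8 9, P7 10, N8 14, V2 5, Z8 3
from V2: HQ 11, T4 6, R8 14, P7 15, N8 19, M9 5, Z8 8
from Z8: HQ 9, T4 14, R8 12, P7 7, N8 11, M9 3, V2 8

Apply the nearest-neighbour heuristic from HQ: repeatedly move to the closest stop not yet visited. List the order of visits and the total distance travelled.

Total distance 67 km via the nearest-neighbour route HQ → M9 → Z8 → P7 → V2 → T4 → R8 → N8 → HQ.

HQ → [M9:6 / Z8:9 / N8:10 / V2:11 / R8:15 / P7:16 / T4:17] → M9 (6)
M9 → [Z8:3 / V2:5 / R8:9 / P7:10 / T4:11 / N8:14] → Z8 (3)
Z8 → [P7:7 / V2:8 / N8:11 / R8:12 / T4:14] → P7 (7)
P7 → [V2:15 / N8:18 / R8:19 / T4:21] → V2 (15)
V2 → [T4:6 / R8:14 / N8:19] → T4 (6)
T4 → [R8:13 / N8:20] → R8 (13)
R8 → [N8:7] → N8 (7)
Return N8→HQ: 10.
Total = 6 + 3 + 7 + 15 + 6 + 13 + 7 + 10 = 67.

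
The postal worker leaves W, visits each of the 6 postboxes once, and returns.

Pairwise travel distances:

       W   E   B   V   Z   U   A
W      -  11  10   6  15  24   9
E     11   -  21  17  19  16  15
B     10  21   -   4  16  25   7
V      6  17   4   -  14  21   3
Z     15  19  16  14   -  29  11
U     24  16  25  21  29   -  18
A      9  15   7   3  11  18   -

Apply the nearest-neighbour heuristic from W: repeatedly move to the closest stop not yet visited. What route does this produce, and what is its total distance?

Total distance 91 via the nearest-neighbour route W → V → A → B → Z → E → U → W.

At W the remaining stops are V 6, A 9, B 10, E 11, Z 15, U 24; go to V.
At V the remaining stops are A 3, B 4, Z 14, E 17, U 21; go to A.
At A the remaining stops are B 7, Z 11, E 15, U 18; go to B.
At B the remaining stops are Z 16, E 21, U 25; go to Z.
At Z the remaining stops are E 19, U 29; go to E.
At E the remaining stops are U 16; go to U.
Return U→W: 24.
Total = 6 + 3 + 7 + 16 + 19 + 16 + 24 = 91.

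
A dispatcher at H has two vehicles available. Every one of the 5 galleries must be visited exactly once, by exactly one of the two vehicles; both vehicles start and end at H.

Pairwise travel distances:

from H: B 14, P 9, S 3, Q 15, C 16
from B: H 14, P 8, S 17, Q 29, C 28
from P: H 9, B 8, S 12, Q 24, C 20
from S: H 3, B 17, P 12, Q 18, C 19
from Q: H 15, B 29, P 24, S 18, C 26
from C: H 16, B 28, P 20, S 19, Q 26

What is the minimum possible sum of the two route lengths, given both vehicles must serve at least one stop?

Check every non-empty split of the stops between the two vehicles; for each half take its own optimal tour:
  {B} + {P, S, Q, C}: 28 + 76 = 104
  {P} + {B, S, Q, C}: 18 + 89 = 107
  {B, P} + {S, Q, C}: 31 + 63 = 94
  {S} + {B, P, Q, C}: 6 + 83 = 89
  {B, S} + {P, Q, C}: 34 + 70 = 104
  {P, S} + {B, Q, C}: 24 + 83 = 107
  … (15 splits in total)
Best: vehicle 1 H → S → H = 6; vehicle 2 H → B → P → C → Q → H = 83; combined 89.

Minimum combined distance: 89.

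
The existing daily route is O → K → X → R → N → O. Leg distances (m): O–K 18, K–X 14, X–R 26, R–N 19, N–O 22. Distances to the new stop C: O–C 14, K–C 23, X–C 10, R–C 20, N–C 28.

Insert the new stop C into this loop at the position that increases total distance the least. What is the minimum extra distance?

Insertion cost between consecutive stops i–j is d(i,C) + d(C,j) − d(i,j):
  between O and K: 14 + 23 − 18 = 19
  between K and X: 23 + 10 − 14 = 19
  between X and R: 10 + 20 − 26 = 4
  between R and N: 20 + 28 − 19 = 29
  between N and O: 28 + 14 − 22 = 20
Cheapest insertion is between X and R, adding 4.
New total = 99 + 4 = 103.

Adding 4 m by placing C on the X–R leg.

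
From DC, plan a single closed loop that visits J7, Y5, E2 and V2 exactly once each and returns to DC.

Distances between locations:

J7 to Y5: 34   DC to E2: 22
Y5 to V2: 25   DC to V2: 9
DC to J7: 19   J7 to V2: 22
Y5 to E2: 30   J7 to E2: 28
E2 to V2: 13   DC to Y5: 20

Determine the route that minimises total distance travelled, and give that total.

Shortest round trip = 104.

There are 12 distinct closed tours to check (reversals are equivalent).
DC→J7→Y5→E2→V2→DC: 19+34+30+13+9 = 105
DC→J7→Y5→V2→E2→DC: 19+34+25+13+22 = 113
DC→J7→E2→Y5→V2→DC: 19+28+30+25+9 = 111
DC→J7→E2→V2→Y5→DC: 19+28+13+25+20 = 105
DC→J7→V2→Y5→E2→DC: 19+22+25+30+22 = 118
DC→J7→V2→E2→Y5→DC: 19+22+13+30+20 = 104
DC→Y5→J7→E2→V2→DC: 20+34+28+13+9 = 104
DC→Y5→J7→V2→E2→DC: 20+34+22+13+22 = 111
DC→Y5→E2→J7→V2→DC: 20+30+28+22+9 = 109
DC→Y5→V2→J7→E2→DC: 20+25+22+28+22 = 117
DC→E2→J7→Y5→V2→DC: 22+28+34+25+9 = 118
DC→E2→Y5→J7→V2→DC: 22+30+34+22+9 = 117
The minimum is 104.
One optimal route: DC → J7 → V2 → E2 → Y5 → DC (or its reverse).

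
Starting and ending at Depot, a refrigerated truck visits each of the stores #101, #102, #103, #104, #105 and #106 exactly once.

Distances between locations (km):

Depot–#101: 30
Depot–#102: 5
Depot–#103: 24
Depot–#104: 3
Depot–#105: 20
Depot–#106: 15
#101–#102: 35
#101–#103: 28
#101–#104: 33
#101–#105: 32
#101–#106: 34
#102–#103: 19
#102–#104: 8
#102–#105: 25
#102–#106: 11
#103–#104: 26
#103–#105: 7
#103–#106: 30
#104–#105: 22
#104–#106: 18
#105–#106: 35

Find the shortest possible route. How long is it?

110 km — the shortest possible round trip.

With 6 stops there are 6!/2 = 360 distinct round trips (a route and its reverse cost the same).
Depot→#101→#102→#103→#104→#105→#106→Depot: 30+35+19+26+22+35+15 = 182
Depot→#101→#102→#103→#104→#106→#105→Depot: 30+35+19+26+18+35+20 = 183
Depot→#101→#102→#103→#105→#104→#106→Depot: 30+35+19+7+22+18+15 = 146
Depot→#101→#102→#103→#105→#106→#104→Depot: 30+35+19+7+35+18+3 = 147
Depot→#101→#102→#103→#106→#104→#105→Depot: 30+35+19+30+18+22+20 = 174
Depot→#101→#102→#103→#106→#105→#104→Depot: 30+35+19+30+35+22+3 = 174
Depot→#101→#102→#104→#103→#105→#106→Depot: 30+35+8+26+7+35+15 = 156
Depot→#101→#102→#104→#103→#106→#105→Depot: 30+35+8+26+30+35+20 = 184
… (352 more)
Depot→#102→#106→#101→#103→#105→#104→Depot: 5+11+34+28+7+22+3 = 110  ← best
The minimum is 110.
One optimal route: Depot → #102 → #106 → #101 → #103 → #105 → #104 → Depot (or its reverse).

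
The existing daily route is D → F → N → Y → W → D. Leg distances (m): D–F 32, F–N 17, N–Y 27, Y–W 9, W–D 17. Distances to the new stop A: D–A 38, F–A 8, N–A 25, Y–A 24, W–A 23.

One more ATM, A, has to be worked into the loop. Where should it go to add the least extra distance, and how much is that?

Insertion cost between consecutive stops i–j is d(i,A) + d(A,j) − d(i,j):
  between D and F: 38 + 8 − 32 = 14
  between F and N: 8 + 25 − 17 = 16
  between N and Y: 25 + 24 − 27 = 22
  between Y and W: 24 + 23 − 9 = 38
  between W and D: 23 + 38 − 17 = 44
Cheapest insertion is between D and F, adding 14.
New total = 102 + 14 = 116.

Adding 14 m by placing A on the D–F leg.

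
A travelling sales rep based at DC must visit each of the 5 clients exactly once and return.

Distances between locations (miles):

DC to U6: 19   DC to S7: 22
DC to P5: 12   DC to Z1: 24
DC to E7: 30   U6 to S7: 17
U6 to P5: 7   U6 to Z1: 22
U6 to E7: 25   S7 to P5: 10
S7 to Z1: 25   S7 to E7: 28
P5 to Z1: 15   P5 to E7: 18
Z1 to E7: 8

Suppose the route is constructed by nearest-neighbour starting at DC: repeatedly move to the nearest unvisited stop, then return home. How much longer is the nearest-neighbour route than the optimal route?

3 miles longer than the optimal tour.

DC: P5=12, U6=19, S7=22, Z1=24, E7=30 ⇒ P5
P5: U6=7, S7=10, Z1=15, E7=18 ⇒ U6
U6: S7=17, Z1=22, E7=25 ⇒ S7
S7: Z1=25, E7=28 ⇒ Z1
Z1: E7=8 ⇒ E7
NN route DC → P5 → U6 → S7 → Z1 → E7 → DC costs 99.
Optimal: DC → U6 → S7 → P5 → E7 → Z1 → DC costs 96 (by enumerating all 60 distinct tours).
Excess = 99 − 96 = 3.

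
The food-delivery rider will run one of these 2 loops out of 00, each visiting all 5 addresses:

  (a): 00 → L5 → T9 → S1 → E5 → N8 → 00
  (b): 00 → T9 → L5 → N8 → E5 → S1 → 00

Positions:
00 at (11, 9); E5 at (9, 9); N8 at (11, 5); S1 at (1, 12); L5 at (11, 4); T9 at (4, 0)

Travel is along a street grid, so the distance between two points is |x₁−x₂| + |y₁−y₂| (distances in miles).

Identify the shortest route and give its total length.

Shortest is (a), total 52 miles.

(a): 5 + 11 + 15 + 11 + 6 + 4 = 52
(b): 16 + 11 + 1 + 6 + 11 + 13 = 58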